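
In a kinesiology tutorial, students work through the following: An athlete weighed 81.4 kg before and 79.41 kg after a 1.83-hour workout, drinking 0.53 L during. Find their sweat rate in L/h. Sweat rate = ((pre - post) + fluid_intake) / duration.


Body mass change = 1.99 kg
Total sweat loss = 1.99 + 0.53 = 2.52 L
Rate = 2.52 / 1.83 = 1.377 L/h

1.377 L/h


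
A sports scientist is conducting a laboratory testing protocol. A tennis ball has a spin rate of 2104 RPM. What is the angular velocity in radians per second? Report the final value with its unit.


Convert RPM to rad/s: multiply by 2*pi and divide by 60
omega = 2104 * 2 * pi / 60
= 220.33 rad/s

220.33 rad/s


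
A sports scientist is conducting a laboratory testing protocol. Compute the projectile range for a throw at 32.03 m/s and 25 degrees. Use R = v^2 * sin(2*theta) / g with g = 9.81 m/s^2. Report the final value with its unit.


Two times the angle = 50 degrees
sin(50) = 0.766044
R = 1025.9209 * 0.766044 / 9.81 = 80.112 m

80.112 m


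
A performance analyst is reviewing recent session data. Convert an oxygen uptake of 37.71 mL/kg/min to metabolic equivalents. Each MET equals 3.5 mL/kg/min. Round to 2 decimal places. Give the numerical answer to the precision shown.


One MET = 3.5 mL/kg/min
Number of METs = 37.71 / 3.5
= 10.77 METs

10.77 METs


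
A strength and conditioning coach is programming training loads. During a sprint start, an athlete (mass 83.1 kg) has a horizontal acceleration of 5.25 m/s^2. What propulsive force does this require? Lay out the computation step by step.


Propulsive force = mass * acceleration
= 83.1 kg * 5.25 m/s^2
= 436.28 N

436.28 N


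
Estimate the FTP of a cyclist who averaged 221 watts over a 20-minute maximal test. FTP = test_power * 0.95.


FTP = 221 * 0.95 = 209.95 W

209.95 W


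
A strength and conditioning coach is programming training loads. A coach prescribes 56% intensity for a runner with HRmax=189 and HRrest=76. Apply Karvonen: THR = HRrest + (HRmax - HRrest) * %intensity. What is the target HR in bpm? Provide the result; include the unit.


Heart rate reserve = 189 - 76 = 113
Intensity fraction = 56 / 100 = 0.56
THR = 76 + 113 * 0.56 = 139.28 bpm

139.28 bpm


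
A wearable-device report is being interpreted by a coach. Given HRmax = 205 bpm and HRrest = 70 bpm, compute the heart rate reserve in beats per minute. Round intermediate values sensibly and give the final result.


Heart rate reserve = maximum HR minus resting HR
HRR = 205 - 70 = 135 bpm

135 bpm


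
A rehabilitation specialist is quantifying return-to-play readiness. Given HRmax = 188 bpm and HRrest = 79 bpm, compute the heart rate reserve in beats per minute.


Heart rate reserve = maximum HR minus resting HR
HRR = 188 - 79 = 109 bpm

109 bpm


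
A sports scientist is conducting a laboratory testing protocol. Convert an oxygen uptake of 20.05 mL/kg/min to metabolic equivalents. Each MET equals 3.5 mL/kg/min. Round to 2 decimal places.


One MET = 3.5 mL/kg/min
Number of METs = 20.05 / 3.5
= 5.73 METs

5.73 METs


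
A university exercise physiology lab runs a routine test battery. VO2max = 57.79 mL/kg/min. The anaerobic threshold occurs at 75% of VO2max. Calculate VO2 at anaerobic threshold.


AT fraction = 75 / 100 = 0.75
AT VO2 = 57.79 * 0.75
= 43.34 mL/kg/min

43.34 mL/kg/min


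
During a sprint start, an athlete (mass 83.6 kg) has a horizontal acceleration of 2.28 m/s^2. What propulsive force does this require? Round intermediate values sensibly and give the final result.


Propulsive force = mass * acceleration
= 83.6 kg * 2.28 m/s^2
= 190.61 N

190.61 N


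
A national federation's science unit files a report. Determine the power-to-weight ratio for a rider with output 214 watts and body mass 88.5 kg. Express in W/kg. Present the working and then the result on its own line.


P/W = 214 / 88.5 = 2.418 W/kg

2.418 W/kg


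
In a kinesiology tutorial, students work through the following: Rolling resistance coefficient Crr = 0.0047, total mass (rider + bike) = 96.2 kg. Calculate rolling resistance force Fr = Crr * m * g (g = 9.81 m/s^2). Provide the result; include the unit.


Fr = Crr * m * g
= 0.0047 * 96.2 * 9.81
= 4.435 N

4.435 N


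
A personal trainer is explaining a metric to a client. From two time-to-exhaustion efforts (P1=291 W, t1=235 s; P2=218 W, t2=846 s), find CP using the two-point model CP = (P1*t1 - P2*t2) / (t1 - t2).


Work in trial 1 = 68385 J
Work in trial 2 = 184428 J
Delta work = -116043 J
Delta time = -611 s
CP = -116043 / -611 = 189.92 W

189.92 W


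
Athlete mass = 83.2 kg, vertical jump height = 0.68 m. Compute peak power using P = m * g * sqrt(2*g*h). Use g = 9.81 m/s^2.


sqrt(2 * 9.81 * 0.68) = sqrt(13.3416) = 3.652616 m/s
P = 83.2 * 9.81 * 3.652616
= 2981.24 W

2981.24 W


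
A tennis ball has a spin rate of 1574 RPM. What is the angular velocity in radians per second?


Convert RPM to rad/s: multiply by 2*pi and divide by 60
omega = 1574 * 2 * pi / 60
= 164.829 rad/s

164.829 rad/s


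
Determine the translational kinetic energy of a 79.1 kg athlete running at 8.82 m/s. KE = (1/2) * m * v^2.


KE = 0.5 * m * v^2
= 0.5 * 79.1 * 8.82^2
= 0.5 * 79.1 * 77.7924
= 3076.69 J

3076.69 J


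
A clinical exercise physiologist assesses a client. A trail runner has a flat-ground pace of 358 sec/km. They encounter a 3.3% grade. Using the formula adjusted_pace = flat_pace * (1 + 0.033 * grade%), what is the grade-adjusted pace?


Grade factor = 1 + 0.033 * 3.3 = 1.1089
Adjusted = 358 * 1.1089 = 396.99 sec/km

396.99 s/km


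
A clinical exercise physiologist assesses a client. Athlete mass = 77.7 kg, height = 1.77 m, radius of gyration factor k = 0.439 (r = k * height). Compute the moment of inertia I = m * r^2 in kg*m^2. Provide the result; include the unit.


r = k * height = 0.439 * 1.77 = 0.77703 m
r^2 = 0.77703^2 = 0.603776
I = 77.7 * 0.603776 = 46.913 kg*m^2

46.913 kg*m^2


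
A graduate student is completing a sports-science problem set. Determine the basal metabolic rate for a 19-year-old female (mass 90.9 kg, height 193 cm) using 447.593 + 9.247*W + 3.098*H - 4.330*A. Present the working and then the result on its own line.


BMR = 447.593 + 9.247*90.9 + 3.098*193 - 4.330*19
= 1803.79 kcal/day

1803.79 kcal/day


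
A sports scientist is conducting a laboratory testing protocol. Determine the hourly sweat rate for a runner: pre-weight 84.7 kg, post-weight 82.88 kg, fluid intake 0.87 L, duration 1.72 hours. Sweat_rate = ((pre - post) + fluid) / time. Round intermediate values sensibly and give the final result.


Mass lost = 84.7 - 82.88 = 1.82 kg
Add fluid consumed: 1.82 + 0.87 = 2.69 L total sweat
Sweat rate = 2.69 / 1.72 = 1.564 L/h

1.564 L/h


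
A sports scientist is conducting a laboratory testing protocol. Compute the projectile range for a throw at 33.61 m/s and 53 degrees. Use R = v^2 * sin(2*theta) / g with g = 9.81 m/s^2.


Two times the angle = 106 degrees
sin(106) = 0.961262
R = 1129.6321 * 0.961262 / 9.81 = 110.69 m

110.69 m


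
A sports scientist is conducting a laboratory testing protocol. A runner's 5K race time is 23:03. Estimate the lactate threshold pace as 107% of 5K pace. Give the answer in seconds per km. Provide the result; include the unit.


Total race time = 23*60 + 3 = 1383 seconds
5K pace = 1383 / 5 = 276.6 sec/km
LT pace = 276.6 * 1.07 = 295.96 sec/km

295.96 s/km


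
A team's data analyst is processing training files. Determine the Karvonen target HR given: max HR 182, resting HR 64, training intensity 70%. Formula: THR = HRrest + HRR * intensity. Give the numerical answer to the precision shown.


HRR = HRmax - HRrest = 182 - 64 = 118
THR = 64 + 118 * 0.7
= 146.6 bpm

146.6 bpm


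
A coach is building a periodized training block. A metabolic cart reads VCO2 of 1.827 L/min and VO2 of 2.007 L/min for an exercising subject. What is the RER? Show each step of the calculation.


RER = VCO2 / VO2 = 1.827 / 2.007 = 0.9103

0.9103


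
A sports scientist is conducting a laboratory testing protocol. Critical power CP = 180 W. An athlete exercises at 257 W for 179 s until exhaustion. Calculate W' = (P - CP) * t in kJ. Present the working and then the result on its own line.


P - CP = 257 - 180 = 77 W
W' = 77 * 179 = 13783 J
= 13783 / 1000 = 13.783 kJ

13.783 kJ


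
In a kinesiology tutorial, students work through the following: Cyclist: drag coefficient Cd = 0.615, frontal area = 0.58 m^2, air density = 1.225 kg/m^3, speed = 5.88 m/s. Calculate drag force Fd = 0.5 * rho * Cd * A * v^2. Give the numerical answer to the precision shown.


v^2 = 5.88^2 = 34.5744
Fd = 0.5 * 1.225 * 0.615 * 0.58 * 34.5744
= 7.554 N

7.554 N


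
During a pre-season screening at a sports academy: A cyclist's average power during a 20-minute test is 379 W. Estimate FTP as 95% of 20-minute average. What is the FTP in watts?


FTP = 20-min power * 0.95
= 379 * 0.95
= 360.05 W

360.05 W


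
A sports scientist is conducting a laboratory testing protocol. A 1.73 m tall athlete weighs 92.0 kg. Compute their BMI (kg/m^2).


height^2 = 2.9929 m^2
BMI = 92.0 / 2.9929 = 30.74 kg/m^2

30.74 kg/m^2


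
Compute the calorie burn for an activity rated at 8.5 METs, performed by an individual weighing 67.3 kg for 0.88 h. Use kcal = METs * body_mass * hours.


Product of METs and mass = 8.5 * 67.3 = 572.05
Total kcal = 572.05 * 0.88 = 503.4 kcal

503.4 kcal


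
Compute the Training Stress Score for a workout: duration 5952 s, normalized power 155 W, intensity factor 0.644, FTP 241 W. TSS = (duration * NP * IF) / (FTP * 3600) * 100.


Product = 5952 * 155 * 0.644 = 594128.64
Base = 241 * 3600 = 867600
TSS = 594128.64 / 867600 * 100 = 68.48

68.48 TSS


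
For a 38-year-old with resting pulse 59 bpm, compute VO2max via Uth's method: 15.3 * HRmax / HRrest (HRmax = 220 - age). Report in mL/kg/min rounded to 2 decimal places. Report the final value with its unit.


Step 1: HRmax = 220 - 38 = 182 bpm
Step 2: Ratio = 182 / 59 = 3.0847
Step 3: VO2max = 15.3 * 3.0847 = 47.2 mL/kg/min

47.2 mL/kg/min


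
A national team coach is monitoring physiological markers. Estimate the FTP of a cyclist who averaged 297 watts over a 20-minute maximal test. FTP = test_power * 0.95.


FTP = 297 * 0.95 = 282.15 W

282.15 W


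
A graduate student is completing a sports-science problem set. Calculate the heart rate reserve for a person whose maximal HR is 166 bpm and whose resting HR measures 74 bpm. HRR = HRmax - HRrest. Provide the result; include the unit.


HRmax = 166 bpm
HRrest = 74 bpm
HRR = 166 - 74 = 92 bpm

92 bpm


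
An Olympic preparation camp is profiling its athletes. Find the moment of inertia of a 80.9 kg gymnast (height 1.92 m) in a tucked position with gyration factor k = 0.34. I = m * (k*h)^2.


Radius of gyration = 0.34 * 1.92 = 0.6528 m
I = 80.9 * 0.6528^2
= 80.9 * 0.426148
= 34.475 kg*m^2

34.475 kg*m^2


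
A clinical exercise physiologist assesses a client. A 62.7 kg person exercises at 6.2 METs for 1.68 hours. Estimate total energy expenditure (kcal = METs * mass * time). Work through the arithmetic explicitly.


Energy = METs * mass(kg) * time(h)
= 6.2 * 62.7 * 1.68
= 653.08 kcal

653.08 kcal


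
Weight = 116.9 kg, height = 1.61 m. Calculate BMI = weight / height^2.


height^2 = 1.61^2 = 2.5921
BMI = 116.9 / 2.5921 = 45.1 kg/m^2

45.1 kg/m^2


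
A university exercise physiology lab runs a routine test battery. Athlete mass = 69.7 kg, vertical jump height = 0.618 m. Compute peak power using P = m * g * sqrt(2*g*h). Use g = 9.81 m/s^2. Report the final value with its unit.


sqrt(2 * 9.81 * 0.618) = sqrt(12.12516) = 3.48212 m/s
P = 69.7 * 9.81 * 3.48212
= 2380.92 W

2380.92 W


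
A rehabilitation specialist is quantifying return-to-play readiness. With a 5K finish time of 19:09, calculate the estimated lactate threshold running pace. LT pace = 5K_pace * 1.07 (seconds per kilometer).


Race duration = 1149 s for 5 km
Average pace = 1149 / 5 = 229.8 s/km
LT pace = 229.8 * 1.07
= 245.89 s/km

245.89 s/km


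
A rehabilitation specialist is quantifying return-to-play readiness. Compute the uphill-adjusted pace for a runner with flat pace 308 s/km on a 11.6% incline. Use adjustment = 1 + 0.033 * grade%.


Adjustment factor = 1 + 0.033 * 11.6 = 1.3828
Grade-adjusted pace = 308 * 1.3828 = 425.9 s/km

425.9 s/km


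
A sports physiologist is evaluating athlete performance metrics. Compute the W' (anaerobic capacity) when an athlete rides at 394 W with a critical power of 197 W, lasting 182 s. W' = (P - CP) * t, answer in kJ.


Above-CP power = 197 W
Duration = 182 s
W' = 197 * 182 = 35854 J
Convert: 35854 / 1000 = 35.854 kJ

35.854 kJ


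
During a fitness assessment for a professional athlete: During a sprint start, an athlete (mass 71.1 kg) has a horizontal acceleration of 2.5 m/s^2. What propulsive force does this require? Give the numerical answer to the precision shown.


Propulsive force = mass * acceleration
= 71.1 kg * 2.5 m/s^2
= 177.75 N

177.75 N


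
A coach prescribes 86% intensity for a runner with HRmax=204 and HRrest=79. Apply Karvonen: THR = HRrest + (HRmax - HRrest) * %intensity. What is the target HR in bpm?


Heart rate reserve = 204 - 79 = 125
Intensity fraction = 86 / 100 = 0.86
THR = 79 + 125 * 0.86 = 186.5 bpm

186.5 bpm


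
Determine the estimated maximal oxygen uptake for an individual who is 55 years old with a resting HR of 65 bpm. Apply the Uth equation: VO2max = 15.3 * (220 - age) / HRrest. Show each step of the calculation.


HRmax = 220 - 55 = 165
VO2max = 15.3 * (165 / 65)
= 15.3 * 2.5385
= 38.84 mL/kg/min

38.84 mL/kg/min


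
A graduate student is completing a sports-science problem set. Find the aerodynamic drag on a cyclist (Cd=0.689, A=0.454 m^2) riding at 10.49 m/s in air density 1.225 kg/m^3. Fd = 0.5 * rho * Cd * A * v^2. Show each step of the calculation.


Fd = 0.5 * 1.225 * 0.689 * 0.454 * 10.49^2
= 0.5 * 1.225 * 0.689 * 0.454 * 110.0401
= 21.083 N

21.083 N


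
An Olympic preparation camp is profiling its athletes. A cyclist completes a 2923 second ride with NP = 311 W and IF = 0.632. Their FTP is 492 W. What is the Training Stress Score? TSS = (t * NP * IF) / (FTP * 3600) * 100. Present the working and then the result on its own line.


t * NP * IF = 2923 * 311 * 0.632 = 574521.496
FTP * 3600 = 1771200
TSS = (574521.496 / 1771200) * 100 = 32.44

32.44 TSS


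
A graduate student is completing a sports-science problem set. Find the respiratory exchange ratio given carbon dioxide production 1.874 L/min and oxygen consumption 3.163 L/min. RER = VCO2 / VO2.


VCO2 = 1.874 L/min
VO2 = 3.163 L/min
RER = 1.874 / 3.163 = 0.5925

0.5925


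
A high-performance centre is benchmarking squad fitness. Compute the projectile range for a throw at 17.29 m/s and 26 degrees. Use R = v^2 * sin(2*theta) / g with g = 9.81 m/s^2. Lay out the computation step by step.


Two times the angle = 52 degrees
sin(52) = 0.788011
R = 298.9441 * 0.788011 / 9.81 = 24.013 m

24.013 m


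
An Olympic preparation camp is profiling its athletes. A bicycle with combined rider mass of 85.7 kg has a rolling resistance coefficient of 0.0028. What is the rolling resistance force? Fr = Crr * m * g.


Fr = 0.0028 * 85.7 * 9.81
= 0.23996 * 9.81
= 2.354 N

2.354 N


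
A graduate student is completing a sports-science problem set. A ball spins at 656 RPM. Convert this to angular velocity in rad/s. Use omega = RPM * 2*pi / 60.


omega = 656 * 2 * pi / 60
= 656 * 6.28318531 / 60
= 4121.77 / 60
= 68.696 rad/s

68.696 rad/s


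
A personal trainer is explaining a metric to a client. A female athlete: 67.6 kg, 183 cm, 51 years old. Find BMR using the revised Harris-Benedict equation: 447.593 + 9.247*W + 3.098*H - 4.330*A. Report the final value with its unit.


Intercept = 447.593
Weight contribution = 9.247 * 67.6 = 625.0972
Height contribution = 3.098 * 183 = 566.934
Age contribution = 4.33 * 51 = 220.83
BMR = 447.593 + 625.0972 + 566.934 - 220.83
= 1418.79 kcal/day

1418.79 kcal/day


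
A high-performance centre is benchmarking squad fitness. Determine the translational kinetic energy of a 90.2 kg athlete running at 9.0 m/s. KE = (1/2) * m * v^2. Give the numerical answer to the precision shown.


KE = 0.5 * m * v^2
= 0.5 * 90.2 * 9.0^2
= 0.5 * 90.2 * 81.0
= 3653.1 J

3653.1 J


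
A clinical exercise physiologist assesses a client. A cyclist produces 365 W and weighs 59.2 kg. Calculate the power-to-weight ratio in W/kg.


P/W = power / mass
= 365 / 59.2
= 6.166 W/kg

6.166 W/kg


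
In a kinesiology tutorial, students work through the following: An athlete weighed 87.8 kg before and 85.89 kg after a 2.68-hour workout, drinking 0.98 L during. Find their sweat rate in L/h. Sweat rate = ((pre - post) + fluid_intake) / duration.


Body mass change = 1.91 kg
Total sweat loss = 1.91 + 0.98 = 2.89 L
Rate = 2.89 / 2.68 = 1.078 L/h

1.078 L/h


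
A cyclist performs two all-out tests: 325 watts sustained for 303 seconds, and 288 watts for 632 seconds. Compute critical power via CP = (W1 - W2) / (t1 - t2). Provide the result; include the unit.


W1 = P1 * t1 = 325 * 303 = 98475 J
W2 = P2 * t2 = 288 * 632 = 182016 J
CP = (98475 - 182016) / (303 - 632)
= 253.92 W

253.92 W


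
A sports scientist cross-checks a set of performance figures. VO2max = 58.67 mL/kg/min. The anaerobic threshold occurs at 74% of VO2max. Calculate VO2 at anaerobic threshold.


AT fraction = 74 / 100 = 0.74
AT VO2 = 58.67 * 0.74
= 43.42 mL/kg/min

43.42 mL/kg/min


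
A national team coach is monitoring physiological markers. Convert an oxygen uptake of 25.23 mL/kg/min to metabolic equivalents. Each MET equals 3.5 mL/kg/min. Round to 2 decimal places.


One MET = 3.5 mL/kg/min
Number of METs = 25.23 / 3.5
= 7.21 METs

7.21 METs


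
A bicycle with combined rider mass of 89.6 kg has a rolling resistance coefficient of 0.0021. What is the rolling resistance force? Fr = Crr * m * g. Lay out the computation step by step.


Fr = 0.0021 * 89.6 * 9.81
= 0.18816 * 9.81
= 1.846 N

1.846 N


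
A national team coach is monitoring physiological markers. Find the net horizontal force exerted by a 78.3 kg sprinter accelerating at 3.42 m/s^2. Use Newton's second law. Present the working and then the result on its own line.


Newton's second law: F = m * a
F = 78.3 * 3.42 = 267.79 N

267.79 N


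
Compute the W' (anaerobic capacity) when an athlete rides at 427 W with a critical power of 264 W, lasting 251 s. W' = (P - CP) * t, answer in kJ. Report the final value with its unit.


Above-CP power = 163 W
Duration = 251 s
W' = 163 * 251 = 40913 J
Convert: 40913 / 1000 = 40.913 kJ

40.913 kJ


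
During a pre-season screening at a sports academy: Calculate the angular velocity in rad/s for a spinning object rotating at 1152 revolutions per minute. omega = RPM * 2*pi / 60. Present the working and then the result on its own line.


omega = RPM * 2*pi / 60
= 1152 * 6.28318531 / 60
= 120.637 rad/s

120.637 rad/s


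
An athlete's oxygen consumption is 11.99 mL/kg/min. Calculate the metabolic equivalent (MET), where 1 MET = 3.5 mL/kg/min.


MET = VO2 / 3.5
= 11.99 / 3.5
= 3.43 METs

3.43 METs


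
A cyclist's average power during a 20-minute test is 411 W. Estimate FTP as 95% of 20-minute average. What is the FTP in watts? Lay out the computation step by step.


FTP = 20-min power * 0.95
= 411 * 0.95
= 390.45 W

390.45 W


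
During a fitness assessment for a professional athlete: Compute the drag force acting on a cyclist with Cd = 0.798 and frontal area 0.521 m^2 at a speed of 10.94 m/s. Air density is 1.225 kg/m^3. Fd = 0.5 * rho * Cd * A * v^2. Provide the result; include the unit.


Step 1: v^2 = 119.6836
Step 2: Fd = 0.5 * 1.225 * 0.798 * 0.521 * 119.6836
= 30.478 N

30.478 N


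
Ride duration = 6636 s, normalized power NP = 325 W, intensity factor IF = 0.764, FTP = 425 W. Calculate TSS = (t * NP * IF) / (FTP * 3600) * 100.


Numerator = 6636 * 325 * 0.764 = 1647718.8
Denominator = 425 * 3600 = 1530000
TSS = 1647718.8 / 1530000 * 100
= 107.69

107.69 TSS


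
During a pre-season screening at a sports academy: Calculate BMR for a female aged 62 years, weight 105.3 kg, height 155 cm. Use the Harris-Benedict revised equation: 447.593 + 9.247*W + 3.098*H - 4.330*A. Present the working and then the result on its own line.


Substituting values:
W term = 9.247 * 105.3 = 973.7091
H term = 3.098 * 155 = 480.19
A term = 4.330 * 62 = 268.46
BMR = 1633.03 kcal/day

1633.03 kcal/day


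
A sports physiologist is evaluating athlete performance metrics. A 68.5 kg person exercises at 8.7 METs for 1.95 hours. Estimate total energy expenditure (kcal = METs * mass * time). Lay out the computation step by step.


Energy = METs * mass(kg) * time(h)
= 8.7 * 68.5 * 1.95
= 1162.1 kcal

1162.1 kcal


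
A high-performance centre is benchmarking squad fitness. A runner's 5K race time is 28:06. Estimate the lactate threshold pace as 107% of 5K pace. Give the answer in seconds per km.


Total race time = 28*60 + 6 = 1686 seconds
5K pace = 1686 / 5 = 337.2 sec/km
LT pace = 337.2 * 1.07 = 360.8 sec/km

360.8 s/km


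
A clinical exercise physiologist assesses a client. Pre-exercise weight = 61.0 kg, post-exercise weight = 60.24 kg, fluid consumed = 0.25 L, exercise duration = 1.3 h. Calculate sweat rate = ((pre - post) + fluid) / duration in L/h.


Weight loss = 61.0 - 60.24 = 0.76 kg (approx L)
Total sweat = 0.76 + 0.25 = 1.01 L
Sweat rate = 1.01 / 1.3 = 0.777 L/h

0.777 L/h


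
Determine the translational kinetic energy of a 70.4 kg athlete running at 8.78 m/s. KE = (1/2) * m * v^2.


KE = 0.5 * m * v^2
= 0.5 * 70.4 * 8.78^2
= 0.5 * 70.4 * 77.0884
= 2713.51 J

2713.51 J


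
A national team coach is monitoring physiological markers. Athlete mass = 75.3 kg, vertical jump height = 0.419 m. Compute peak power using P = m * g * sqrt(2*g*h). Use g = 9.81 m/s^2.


sqrt(2 * 9.81 * 0.419) = sqrt(8.22078) = 2.86719 m/s
P = 75.3 * 9.81 * 2.86719
= 2117.97 W

2117.97 W


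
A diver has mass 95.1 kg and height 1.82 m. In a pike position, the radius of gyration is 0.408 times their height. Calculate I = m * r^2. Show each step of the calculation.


r = 0.408 * 1.82 = 0.74256 m
I = m * r^2 = 95.1 * 0.551395 = 52.438 kg*m^2

52.438 kg*m^2


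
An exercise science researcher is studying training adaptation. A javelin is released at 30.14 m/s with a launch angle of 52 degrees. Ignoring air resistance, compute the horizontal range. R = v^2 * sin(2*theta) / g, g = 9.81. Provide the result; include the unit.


Launch speed squared = 908.4196
sin(2 * 52 deg) = 0.970296
Range = 908.4196 * 0.970296 / 9.81
= 89.851 m

89.851 m


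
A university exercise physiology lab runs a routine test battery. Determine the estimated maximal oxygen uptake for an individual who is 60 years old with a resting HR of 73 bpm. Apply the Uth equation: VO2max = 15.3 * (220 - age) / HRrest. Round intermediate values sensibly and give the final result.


HRmax = 220 - 60 = 160
VO2max = 15.3 * (160 / 73)
= 15.3 * 2.1918
= 33.53 mL/kg/min

33.53 mL/kg/min


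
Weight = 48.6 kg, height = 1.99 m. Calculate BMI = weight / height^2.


height^2 = 1.99^2 = 3.9601
BMI = 48.6 / 3.9601 = 12.27 kg/m^2

12.27 kg/m^2


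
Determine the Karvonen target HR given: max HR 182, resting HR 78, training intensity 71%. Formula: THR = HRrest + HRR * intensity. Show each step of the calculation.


HRR = HRmax - HRrest = 182 - 78 = 104
THR = 78 + 104 * 0.71
= 151.84 bpm

151.84 bpm


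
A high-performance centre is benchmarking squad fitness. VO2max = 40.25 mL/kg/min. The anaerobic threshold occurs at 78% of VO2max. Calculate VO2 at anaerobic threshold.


AT fraction = 78 / 100 = 0.78
AT VO2 = 40.25 * 0.78
= 31.4 mL/kg/min

31.4 mL/kg/min


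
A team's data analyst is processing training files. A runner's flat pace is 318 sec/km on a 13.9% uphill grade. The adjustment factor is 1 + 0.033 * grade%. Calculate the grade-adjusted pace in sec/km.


Factor = 1 + 0.033 * 13.9 = 1.4587
Adjusted pace = 318 * 1.4587
= 463.87 sec/km

463.87 s/km


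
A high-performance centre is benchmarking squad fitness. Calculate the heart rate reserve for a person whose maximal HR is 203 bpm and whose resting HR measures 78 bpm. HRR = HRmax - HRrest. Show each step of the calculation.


HRmax = 203 bpm
HRrest = 78 bpm
HRR = 203 - 78 = 125 bpm

125 bpm


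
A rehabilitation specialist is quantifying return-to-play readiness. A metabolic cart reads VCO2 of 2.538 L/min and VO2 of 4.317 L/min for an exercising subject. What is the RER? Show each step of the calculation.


RER = VCO2 / VO2 = 2.538 / 4.317 = 0.5879

0.5879


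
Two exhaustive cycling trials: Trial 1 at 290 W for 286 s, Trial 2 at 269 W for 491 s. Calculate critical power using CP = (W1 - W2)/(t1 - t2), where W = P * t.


W1 = 290 * 286 = 82940 J
W2 = 269 * 491 = 132079 J
CP = (82940 - 132079) / (286 - 491)
= -49139 / -205
= 239.7 W

239.7 W


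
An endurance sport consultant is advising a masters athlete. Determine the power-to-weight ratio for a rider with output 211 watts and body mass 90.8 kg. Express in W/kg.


P/W = 211 / 90.8 = 2.324 W/kg

2.324 W/kg


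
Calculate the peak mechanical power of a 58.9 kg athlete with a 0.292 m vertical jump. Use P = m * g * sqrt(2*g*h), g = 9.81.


First, sqrt(2gh) = sqrt(2 * 9.81 * 0.292)
= sqrt(5.72904) = 2.393541 m/s
Power = 58.9 * 9.81 * 2.393541 = 1383.01 W

1383.01 W


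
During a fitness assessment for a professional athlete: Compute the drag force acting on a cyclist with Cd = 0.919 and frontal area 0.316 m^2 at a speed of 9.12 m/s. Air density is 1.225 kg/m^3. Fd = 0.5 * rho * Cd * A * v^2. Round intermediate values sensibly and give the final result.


Step 1: v^2 = 83.1744
Step 2: Fd = 0.5 * 1.225 * 0.919 * 0.316 * 83.1744
= 14.794 N

14.794 N


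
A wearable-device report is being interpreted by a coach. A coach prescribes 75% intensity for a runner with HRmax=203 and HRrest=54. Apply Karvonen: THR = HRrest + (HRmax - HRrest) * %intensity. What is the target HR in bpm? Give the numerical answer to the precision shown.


Heart rate reserve = 203 - 54 = 149
Intensity fraction = 75 / 100 = 0.75
THR = 54 + 149 * 0.75 = 165.75 bpm

165.75 bpm


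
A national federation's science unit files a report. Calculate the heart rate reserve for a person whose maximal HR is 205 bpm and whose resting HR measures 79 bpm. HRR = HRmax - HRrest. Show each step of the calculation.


HRmax = 205 bpm
HRrest = 79 bpm
HRR = 205 - 79 = 126 bpm

126 bpm


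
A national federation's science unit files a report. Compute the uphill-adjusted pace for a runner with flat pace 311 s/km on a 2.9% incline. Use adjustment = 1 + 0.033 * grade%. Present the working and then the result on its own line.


Adjustment factor = 1 + 0.033 * 2.9 = 1.0957
Grade-adjusted pace = 311 * 1.0957 = 340.76 s/km

340.76 s/km


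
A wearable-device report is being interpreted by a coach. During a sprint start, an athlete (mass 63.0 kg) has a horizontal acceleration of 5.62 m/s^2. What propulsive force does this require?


Propulsive force = mass * acceleration
= 63.0 kg * 5.62 m/s^2
= 354.06 N

354.06 N


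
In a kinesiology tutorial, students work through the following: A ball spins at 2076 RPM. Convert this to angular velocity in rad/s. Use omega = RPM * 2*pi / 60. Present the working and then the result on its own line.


omega = 2076 * 2 * pi / 60
= 2076 * 6.28318531 / 60
= 13043.893 / 60
= 217.398 rad/s

217.398 rad/s


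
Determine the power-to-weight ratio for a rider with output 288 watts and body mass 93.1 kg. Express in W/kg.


P/W = 288 / 93.1 = 3.093 W/kg

3.093 W/kg


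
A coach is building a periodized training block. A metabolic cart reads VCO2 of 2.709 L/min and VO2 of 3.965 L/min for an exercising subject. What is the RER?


RER = VCO2 / VO2 = 2.709 / 3.965 = 0.6832

0.6832


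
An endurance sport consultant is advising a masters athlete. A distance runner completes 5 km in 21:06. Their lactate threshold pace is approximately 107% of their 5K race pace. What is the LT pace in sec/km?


Convert to seconds: 21 min 6 s = 1266 s
Pace per km = 1266 / 5 = 253.2 s/km
LT pace = 253.2 * 1.07 = 270.92 s/km

270.92 s/km


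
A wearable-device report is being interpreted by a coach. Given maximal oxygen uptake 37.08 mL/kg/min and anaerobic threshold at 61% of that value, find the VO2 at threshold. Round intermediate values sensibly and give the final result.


Percentage as decimal = 0.61
VO2 at AT = 37.08 * 0.61 = 22.62 mL/kg/min

22.62 mL/kg/min


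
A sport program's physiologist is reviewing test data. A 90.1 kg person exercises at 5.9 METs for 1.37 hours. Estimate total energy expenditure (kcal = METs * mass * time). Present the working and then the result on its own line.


Energy = METs * mass(kg) * time(h)
= 5.9 * 90.1 * 1.37
= 728.28 kcal

728.28 kcal


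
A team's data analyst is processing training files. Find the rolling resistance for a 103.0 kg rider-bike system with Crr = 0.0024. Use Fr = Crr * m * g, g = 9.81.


m * g = 103.0 * 9.81 = 1010.43 N
Fr = 0.0024 * 1010.43 = 2.425 N

2.425 N


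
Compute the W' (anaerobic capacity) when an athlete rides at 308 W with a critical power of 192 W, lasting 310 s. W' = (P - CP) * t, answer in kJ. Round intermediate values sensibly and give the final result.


Above-CP power = 116 W
Duration = 310 s
W' = 116 * 310 = 35960 J
Convert: 35960 / 1000 = 35.96 kJ

35.96 kJ


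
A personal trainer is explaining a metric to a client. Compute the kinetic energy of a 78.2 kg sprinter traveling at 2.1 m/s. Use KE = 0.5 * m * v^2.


Velocity squared = 4.41
KE = 0.5 * 78.2 * 4.41 = 172.43 J

172.43 J


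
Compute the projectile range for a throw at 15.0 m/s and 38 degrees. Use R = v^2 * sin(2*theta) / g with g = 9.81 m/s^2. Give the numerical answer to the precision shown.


Two times the angle = 76 degrees
sin(76) = 0.970296
R = 225.0 * 0.970296 / 9.81 = 22.254 m

22.254 m


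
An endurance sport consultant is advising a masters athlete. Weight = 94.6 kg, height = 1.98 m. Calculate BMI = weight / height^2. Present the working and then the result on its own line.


height^2 = 1.98^2 = 3.9204
BMI = 94.6 / 3.9204 = 24.13 kg/m^2

24.13 kg/m^2


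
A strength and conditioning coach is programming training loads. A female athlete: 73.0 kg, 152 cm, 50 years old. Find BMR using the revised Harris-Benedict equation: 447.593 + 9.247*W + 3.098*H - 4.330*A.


Intercept = 447.593
Weight contribution = 9.247 * 73.0 = 675.031
Height contribution = 3.098 * 152 = 470.896
Age contribution = 4.33 * 50 = 216.5
BMR = 447.593 + 675.031 + 470.896 - 216.5
= 1377.02 kcal/day

1377.02 kcal/day


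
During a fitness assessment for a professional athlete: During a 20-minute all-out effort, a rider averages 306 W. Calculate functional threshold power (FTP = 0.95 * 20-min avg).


FTP = 0.95 * 306
= 290.7 W

290.7 W


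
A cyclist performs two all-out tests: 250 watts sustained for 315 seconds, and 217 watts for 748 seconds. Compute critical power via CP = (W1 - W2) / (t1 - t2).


W1 = P1 * t1 = 250 * 315 = 78750 J
W2 = P2 * t2 = 217 * 748 = 162316 J
CP = (78750 - 162316) / (315 - 748)
= 192.99 W

192.99 W


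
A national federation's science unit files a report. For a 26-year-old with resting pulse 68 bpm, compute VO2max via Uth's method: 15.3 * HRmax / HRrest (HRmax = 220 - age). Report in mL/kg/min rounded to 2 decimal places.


Step 1: HRmax = 220 - 26 = 194 bpm
Step 2: Ratio = 194 / 68 = 2.8529
Step 3: VO2max = 15.3 * 2.8529 = 43.65 mL/kg/min

43.65 mL/kg/min


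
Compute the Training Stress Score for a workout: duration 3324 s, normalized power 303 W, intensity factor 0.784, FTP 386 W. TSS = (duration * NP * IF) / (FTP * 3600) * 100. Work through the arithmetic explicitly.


Product = 3324 * 303 * 0.784 = 789622.848
Base = 386 * 3600 = 1389600
TSS = 789622.848 / 1389600 * 100 = 56.82

56.82 TSS


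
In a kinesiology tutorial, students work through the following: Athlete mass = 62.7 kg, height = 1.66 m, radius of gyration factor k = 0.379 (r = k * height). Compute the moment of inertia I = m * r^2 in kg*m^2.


r = k * height = 0.379 * 1.66 = 0.62914 m
r^2 = 0.62914^2 = 0.395817
I = 62.7 * 0.395817 = 24.818 kg*m^2

24.818 kg*m^2


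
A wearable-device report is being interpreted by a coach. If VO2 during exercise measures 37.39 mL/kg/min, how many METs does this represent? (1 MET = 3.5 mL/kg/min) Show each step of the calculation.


METs = VO2 / 3.5 = 37.39 / 3.5 = 10.68

10.68 METs


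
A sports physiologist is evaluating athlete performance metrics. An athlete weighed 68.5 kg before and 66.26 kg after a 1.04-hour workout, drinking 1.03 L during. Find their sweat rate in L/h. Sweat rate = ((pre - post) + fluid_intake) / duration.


Body mass change = 2.24 kg
Total sweat loss = 2.24 + 1.03 = 3.27 L
Rate = 3.27 / 1.04 = 3.144 L/h

3.144 L/h


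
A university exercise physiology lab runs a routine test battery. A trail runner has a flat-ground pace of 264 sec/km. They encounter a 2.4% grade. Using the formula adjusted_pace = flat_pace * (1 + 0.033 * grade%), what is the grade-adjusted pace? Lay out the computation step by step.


Grade factor = 1 + 0.033 * 2.4 = 1.0792
Adjusted = 264 * 1.0792 = 284.91 sec/km

284.91 s/km


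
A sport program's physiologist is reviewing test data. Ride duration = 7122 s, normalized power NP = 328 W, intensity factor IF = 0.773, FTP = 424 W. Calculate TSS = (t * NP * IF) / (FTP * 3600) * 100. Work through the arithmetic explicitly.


Numerator = 7122 * 328 * 0.773 = 1805740.368
Denominator = 424 * 3600 = 1526400
TSS = 1805740.368 / 1526400 * 100
= 118.3

118.3 TSS


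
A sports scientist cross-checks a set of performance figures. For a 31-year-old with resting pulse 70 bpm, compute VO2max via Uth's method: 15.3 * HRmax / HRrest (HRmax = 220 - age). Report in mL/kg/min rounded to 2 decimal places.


Step 1: HRmax = 220 - 31 = 189 bpm
Step 2: Ratio = 189 / 70 = 2.7
Step 3: VO2max = 15.3 * 2.7 = 41.31 mL/kg/min

41.31 mL/kg/min


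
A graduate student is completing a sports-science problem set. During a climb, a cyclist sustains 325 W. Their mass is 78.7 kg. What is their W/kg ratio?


Power-to-weight = 325 W / 78.7 kg
= 4.13 W/kg

4.13 W/kg


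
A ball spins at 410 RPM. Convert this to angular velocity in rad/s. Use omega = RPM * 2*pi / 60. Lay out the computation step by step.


omega = 410 * 2 * pi / 60
= 410 * 6.28318531 / 60
= 2576.106 / 60
= 42.935 rad/s

42.935 rad/s


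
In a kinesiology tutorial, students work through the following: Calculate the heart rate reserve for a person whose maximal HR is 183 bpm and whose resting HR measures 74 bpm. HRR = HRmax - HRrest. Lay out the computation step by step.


HRmax = 183 bpm
HRrest = 74 bpm
HRR = 183 - 74 = 109 bpm

109 bpm


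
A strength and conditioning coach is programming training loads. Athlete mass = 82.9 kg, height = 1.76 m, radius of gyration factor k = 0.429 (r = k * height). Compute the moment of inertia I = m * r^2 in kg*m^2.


r = k * height = 0.429 * 1.76 = 0.75504 m
r^2 = 0.75504^2 = 0.570085
I = 82.9 * 0.570085 = 47.26 kg*m^2

47.26 kg*m^2


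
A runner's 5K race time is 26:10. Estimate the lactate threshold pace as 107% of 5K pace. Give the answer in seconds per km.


Total race time = 26*60 + 10 = 1570 seconds
5K pace = 1570 / 5 = 314.0 sec/km
LT pace = 314.0 * 1.07 = 335.98 sec/km

335.98 s/km


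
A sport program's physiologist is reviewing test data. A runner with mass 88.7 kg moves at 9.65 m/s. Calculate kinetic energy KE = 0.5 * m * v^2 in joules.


v^2 = 9.65^2 = 93.1225
KE = 0.5 * 88.7 * 93.1225
= 4129.98 J

4129.98 J


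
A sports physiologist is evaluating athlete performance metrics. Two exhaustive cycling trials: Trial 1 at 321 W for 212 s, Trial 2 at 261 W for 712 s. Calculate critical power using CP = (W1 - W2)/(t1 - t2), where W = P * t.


W1 = 321 * 212 = 68052 J
W2 = 261 * 712 = 185832 J
CP = (68052 - 185832) / (212 - 712)
= -117780 / -500
= 235.56 W

235.56 W


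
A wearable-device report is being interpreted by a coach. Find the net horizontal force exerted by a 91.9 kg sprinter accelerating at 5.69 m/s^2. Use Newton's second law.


Newton's second law: F = m * a
F = 91.9 * 5.69 = 522.91 N

522.91 N


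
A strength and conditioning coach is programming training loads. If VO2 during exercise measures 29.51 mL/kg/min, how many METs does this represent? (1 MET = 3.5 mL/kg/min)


METs = VO2 / 3.5 = 29.51 / 3.5 = 8.43

8.43 METs


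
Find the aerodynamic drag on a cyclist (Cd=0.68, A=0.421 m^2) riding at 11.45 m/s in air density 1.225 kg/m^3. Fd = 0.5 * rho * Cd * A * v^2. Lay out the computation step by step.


Fd = 0.5 * 1.225 * 0.68 * 0.421 * 11.45^2
= 0.5 * 1.225 * 0.68 * 0.421 * 131.1025
= 22.988 N

22.988 N


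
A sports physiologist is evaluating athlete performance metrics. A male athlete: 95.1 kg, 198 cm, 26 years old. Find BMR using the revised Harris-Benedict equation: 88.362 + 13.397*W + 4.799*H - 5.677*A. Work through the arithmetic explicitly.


Intercept = 88.362
Weight contribution = 13.397 * 95.1 = 1274.0547
Height contribution = 4.799 * 198 = 950.202
Age contribution = 5.677 * 26 = 147.602
BMR = 88.362 + 1274.0547 + 950.202 - 147.602
= 2165.02 kcal/day

2165.02 kcal/day


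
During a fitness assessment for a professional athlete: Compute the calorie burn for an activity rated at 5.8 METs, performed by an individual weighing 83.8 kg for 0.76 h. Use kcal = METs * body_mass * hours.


Product of METs and mass = 5.8 * 83.8 = 486.04
Total kcal = 486.04 * 0.76 = 369.39 kcal

369.39 kcal


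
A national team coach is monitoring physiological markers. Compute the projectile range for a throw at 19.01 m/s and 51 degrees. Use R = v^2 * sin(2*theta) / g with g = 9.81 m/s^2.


Two times the angle = 102 degrees
sin(102) = 0.978148
R = 361.3801 * 0.978148 / 9.81 = 36.033 m

36.033 m


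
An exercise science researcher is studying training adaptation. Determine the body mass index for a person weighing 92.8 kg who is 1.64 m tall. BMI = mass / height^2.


BMI = mass / height^2
= 92.8 / 1.64^2
= 92.8 / 2.6896
= 34.5 kg/m^2

34.5 kg/m^2


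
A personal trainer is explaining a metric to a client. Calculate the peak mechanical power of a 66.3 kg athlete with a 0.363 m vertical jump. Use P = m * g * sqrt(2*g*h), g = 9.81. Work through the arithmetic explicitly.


First, sqrt(2gh) = sqrt(2 * 9.81 * 0.363)
= sqrt(7.12206) = 2.668719 m/s
Power = 66.3 * 9.81 * 2.668719 = 1735.74 W

1735.74 W


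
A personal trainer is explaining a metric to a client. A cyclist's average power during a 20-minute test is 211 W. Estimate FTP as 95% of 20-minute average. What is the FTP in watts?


FTP = 20-min power * 0.95
= 211 * 0.95
= 200.45 W

200.45 W


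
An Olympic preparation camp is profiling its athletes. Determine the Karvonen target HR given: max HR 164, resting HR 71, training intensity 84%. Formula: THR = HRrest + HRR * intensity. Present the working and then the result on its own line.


HRR = HRmax - HRrest = 164 - 71 = 93
THR = 71 + 93 * 0.84
= 149.12 bpm

149.12 bpm


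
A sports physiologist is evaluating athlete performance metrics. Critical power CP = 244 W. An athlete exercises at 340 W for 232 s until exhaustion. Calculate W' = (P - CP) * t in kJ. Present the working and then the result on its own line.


P - CP = 340 - 244 = 96 W
W' = 96 * 232 = 22272 J
= 22272 / 1000 = 22.272 kJ

22.272 kJ


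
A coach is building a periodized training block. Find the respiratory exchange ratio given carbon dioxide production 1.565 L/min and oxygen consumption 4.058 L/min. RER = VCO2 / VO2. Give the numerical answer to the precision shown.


VCO2 = 1.565 L/min
VO2 = 4.058 L/min
RER = 1.565 / 4.058 = 0.3857

0.3857
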